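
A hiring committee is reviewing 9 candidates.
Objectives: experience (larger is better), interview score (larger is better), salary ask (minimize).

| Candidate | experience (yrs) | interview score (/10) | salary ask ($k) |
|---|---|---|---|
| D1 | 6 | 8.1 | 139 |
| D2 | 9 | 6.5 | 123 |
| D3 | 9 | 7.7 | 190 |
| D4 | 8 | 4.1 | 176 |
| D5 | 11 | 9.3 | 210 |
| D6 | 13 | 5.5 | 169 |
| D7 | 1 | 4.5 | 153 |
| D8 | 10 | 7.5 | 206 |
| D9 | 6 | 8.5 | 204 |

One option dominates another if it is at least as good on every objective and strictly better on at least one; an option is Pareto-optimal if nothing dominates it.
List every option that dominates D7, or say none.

D1: experience 6≥1, interview score 8.1≥4.5, salary ask 139≤153 — dominates D7.
D2: experience 9≥1, interview score 6.5≥4.5, salary ask 123≤153 — dominates D7.
Others (D3, D4, D5, D6, D8, D9) are each worse than D7 on at least one objective.

D1, D2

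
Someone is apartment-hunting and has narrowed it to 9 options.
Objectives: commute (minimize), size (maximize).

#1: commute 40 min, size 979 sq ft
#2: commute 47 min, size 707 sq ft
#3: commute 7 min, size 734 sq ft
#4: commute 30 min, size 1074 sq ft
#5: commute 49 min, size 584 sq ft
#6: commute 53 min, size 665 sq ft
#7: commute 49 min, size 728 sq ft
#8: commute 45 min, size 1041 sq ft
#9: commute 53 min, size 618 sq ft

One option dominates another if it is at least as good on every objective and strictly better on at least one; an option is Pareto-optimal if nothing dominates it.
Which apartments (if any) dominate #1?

#4

#4: commute 30≤40, size 1074≥979 — dominates #1.
Others (#2, #3, #5, #6, #7, #8, #9) are each worse than #1 on at least one objective.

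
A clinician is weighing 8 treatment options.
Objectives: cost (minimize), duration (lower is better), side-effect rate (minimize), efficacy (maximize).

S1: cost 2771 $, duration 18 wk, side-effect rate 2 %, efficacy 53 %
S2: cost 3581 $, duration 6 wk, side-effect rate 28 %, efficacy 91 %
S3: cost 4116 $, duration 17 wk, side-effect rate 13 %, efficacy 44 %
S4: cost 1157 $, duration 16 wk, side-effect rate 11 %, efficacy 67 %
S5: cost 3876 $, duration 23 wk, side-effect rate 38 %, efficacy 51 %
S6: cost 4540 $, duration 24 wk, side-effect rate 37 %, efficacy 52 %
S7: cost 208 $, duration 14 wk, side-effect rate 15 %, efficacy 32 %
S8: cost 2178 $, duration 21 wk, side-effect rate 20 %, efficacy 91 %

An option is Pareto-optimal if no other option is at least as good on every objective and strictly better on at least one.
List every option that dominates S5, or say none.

S1: cost 2771≤3876, duration 18≤23, side-effect rate 2≤38, efficacy 53≥51 — dominates S5.
S2: cost 3581≤3876, duration 6≤23, side-effect rate 28≤38, efficacy 91≥51 — dominates S5.
S4: cost 1157≤3876, duration 16≤23, side-effect rate 11≤38, efficacy 67≥51 — dominates S5.
S8: cost 2178≤3876, duration 21≤23, side-effect rate 20≤38, efficacy 91≥51 — dominates S5.
Others (S3, S6, S7) are each worse than S5 on at least one objective.

S1, S2, S4, S8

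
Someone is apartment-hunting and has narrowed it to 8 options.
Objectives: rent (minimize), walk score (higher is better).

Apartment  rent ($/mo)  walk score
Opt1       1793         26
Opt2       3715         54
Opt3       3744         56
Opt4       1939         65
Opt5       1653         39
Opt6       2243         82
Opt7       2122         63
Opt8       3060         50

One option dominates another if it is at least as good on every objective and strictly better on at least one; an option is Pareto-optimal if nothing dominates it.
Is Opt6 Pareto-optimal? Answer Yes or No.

Opt1: worse on walk score (26 vs 82).
Opt2: worse on rent (3715 vs 2243).
Opt3: worse on rent (3744 vs 2243).
Opt4: worse on walk score (65 vs 82).
Opt5: worse on walk score (39 vs 82).
Opt7: worse on walk score (63 vs 82).
Opt8: worse on rent (3060 vs 2243).
No option is at least as good as Opt6 on every objective and strictly better on one.

Yes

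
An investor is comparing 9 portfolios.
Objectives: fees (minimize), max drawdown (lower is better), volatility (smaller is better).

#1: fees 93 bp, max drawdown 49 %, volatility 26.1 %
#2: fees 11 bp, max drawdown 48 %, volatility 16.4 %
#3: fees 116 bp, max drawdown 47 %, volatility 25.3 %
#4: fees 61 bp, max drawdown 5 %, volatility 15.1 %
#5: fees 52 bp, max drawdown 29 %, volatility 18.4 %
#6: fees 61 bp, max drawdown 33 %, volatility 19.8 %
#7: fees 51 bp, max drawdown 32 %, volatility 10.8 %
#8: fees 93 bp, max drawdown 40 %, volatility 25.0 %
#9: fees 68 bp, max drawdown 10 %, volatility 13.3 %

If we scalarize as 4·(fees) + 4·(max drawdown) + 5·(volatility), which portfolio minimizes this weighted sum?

#2

#1: 4·93 + 4·49 + 5·26.1 = 698.5
#2: 4·11 + 4·48 + 5·16.4 = 318.0
#3: 4·116 + 4·47 + 5·25.3 = 778.5
#4: 4·61 + 4·5 + 5·15.1 = 339.5
#5: 4·52 + 4·29 + 5·18.4 = 416.0
#6: 4·61 + 4·33 + 5·19.8 = 475.0
#7: 4·51 + 4·32 + 5·10.8 = 386.0
#8: 4·93 + 4·40 + 5·25.0 = 657.0
#9: 4·68 + 4·10 + 5·13.3 = 378.5
Lowest: #2 at 318.0.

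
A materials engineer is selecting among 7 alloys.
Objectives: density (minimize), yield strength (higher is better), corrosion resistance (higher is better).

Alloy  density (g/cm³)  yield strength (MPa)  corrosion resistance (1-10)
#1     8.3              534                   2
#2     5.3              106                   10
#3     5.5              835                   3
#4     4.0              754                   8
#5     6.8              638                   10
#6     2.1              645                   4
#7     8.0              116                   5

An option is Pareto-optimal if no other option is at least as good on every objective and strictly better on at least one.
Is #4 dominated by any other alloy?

#1: worse on density (8.3 vs 4.0).
#2: worse on density (5.3 vs 4.0).
#3: worse on density (5.5 vs 4.0).
#5: worse on density (6.8 vs 4.0).
#6: worse on yield strength (645 vs 754).
#7: worse on density (8.0 vs 4.0).
No option is at least as good as #4 on every objective and strictly better on one.

No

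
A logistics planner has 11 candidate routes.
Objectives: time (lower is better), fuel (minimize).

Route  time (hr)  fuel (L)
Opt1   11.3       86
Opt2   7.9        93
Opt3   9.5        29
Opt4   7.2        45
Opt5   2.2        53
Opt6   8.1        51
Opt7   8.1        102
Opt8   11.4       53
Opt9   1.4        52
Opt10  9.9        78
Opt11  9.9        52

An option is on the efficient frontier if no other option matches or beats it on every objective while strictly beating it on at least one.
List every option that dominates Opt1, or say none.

Opt3, Opt4, Opt5, Opt6, Opt9, Opt10, Opt11

Opt3: time 9.5≤11.3, fuel 29≤86 — dominates Opt1.
Opt4: time 7.2≤11.3, fuel 45≤86 — dominates Opt1.
Opt5: time 2.2≤11.3, fuel 53≤86 — dominates Opt1.
Opt6: time 8.1≤11.3, fuel 51≤86 — dominates Opt1.
Opt9: time 1.4≤11.3, fuel 52≤86 — dominates Opt1.
Opt10: time 9.9≤11.3, fuel 78≤86 — dominates Opt1.
Opt11: time 9.9≤11.3, fuel 52≤86 — dominates Opt1.
Others (Opt2, Opt7, Opt8) are each worse than Opt1 on at least one objective.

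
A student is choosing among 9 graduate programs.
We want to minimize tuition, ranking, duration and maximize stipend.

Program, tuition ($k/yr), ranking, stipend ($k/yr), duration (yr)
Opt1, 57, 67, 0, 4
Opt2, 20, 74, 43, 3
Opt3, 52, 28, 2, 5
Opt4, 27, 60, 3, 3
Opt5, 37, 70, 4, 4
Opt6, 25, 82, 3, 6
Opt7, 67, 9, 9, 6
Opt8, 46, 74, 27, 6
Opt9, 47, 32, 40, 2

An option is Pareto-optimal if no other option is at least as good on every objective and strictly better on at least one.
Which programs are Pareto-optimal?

Opt1: dominated by Opt4 (tuition 27≤57, ranking 60≤67, stipend 3≥0, duration 3≤4).
Opt2: not dominated (best tuition).
Opt3: not dominated.
Opt4: not dominated.
Opt5: not dominated.
Opt6: dominated by Opt2 (tuition 20≤25, ranking 74≤82, stipend 43≥3, duration 3≤6).
Opt7: not dominated (best ranking).
Opt8: dominated by Opt2 (tuition 20≤46, ranking 74≤74, stipend 43≥27, duration 3≤6).
Opt9: not dominated (best duration).

Opt2, Opt3, Opt4, Opt5, Opt7, Opt9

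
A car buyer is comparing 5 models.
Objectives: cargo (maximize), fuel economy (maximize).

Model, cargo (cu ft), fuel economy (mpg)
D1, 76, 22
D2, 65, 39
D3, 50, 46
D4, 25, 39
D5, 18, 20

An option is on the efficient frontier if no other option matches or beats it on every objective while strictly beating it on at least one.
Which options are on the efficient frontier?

D1, D2, D3

D1: not dominated (best cargo).
D2: not dominated.
D3: not dominated (best fuel economy).
D4: dominated by D2 (cargo 65≥25, fuel economy 39≥39).
D5: dominated by D1 (cargo 76≥18, fuel economy 22≥20).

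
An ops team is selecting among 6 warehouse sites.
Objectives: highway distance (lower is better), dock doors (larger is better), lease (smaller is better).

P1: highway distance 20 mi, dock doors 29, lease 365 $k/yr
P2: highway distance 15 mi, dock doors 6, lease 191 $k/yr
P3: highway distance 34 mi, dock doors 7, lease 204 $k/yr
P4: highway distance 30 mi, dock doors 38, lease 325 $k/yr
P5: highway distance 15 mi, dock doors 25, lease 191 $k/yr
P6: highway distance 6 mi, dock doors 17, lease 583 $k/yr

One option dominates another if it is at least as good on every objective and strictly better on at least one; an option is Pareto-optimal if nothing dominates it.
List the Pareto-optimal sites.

P1: not dominated.
P2: dominated by P5 (highway distance 15≤15, dock doors 25≥6, lease 191≤191).
P3: dominated by P5 (highway distance 15≤34, dock doors 25≥7, lease 191≤204).
P4: not dominated (best dock doors).
P5: not dominated.
P6: not dominated (best highway distance).

P1, P4, P5, P6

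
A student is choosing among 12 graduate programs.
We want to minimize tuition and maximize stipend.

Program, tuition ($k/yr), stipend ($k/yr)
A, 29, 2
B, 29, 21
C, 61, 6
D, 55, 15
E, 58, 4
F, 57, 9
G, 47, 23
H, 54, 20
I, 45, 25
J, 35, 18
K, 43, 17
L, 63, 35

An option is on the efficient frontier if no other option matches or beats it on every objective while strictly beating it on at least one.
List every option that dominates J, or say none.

B: tuition 29≤35, stipend 21≥18 — dominates J.
Others (A, C, D, E, F, G, H, I, K, L) are each worse than J on at least one objective.

B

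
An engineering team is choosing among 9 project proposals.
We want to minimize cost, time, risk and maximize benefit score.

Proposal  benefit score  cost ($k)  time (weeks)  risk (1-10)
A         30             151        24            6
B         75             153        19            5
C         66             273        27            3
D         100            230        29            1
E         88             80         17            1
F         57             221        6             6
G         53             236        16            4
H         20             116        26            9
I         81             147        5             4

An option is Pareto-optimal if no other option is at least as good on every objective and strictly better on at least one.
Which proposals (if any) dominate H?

E

E: benefit score 88≥20, cost 80≤116, time 17≤26, risk 1≤9 — dominates H.
Others (A, B, C, D, F, G, I) are each worse than H on at least one objective.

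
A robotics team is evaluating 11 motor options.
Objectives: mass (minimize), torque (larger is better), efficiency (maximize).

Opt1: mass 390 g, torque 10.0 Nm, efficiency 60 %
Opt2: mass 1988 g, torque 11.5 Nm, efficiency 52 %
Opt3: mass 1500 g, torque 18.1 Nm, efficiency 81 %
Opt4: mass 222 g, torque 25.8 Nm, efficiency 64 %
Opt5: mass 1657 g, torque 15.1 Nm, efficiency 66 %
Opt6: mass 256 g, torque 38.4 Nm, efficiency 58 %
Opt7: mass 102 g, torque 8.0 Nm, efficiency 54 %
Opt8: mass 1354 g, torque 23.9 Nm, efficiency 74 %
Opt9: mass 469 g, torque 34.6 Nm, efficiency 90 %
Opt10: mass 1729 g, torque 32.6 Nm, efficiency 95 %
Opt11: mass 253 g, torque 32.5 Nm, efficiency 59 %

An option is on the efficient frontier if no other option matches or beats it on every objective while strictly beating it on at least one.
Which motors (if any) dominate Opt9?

none

Opt1: worse on torque (10.0 vs 34.6).
Opt2: worse on mass (1988 vs 469).
Opt3: worse on mass (1500 vs 469).
Opt4: worse on torque (25.8 vs 34.6).
Opt5: worse on mass (1657 vs 469).
Opt6: worse on efficiency (58 vs 90).
Opt7: worse on torque (8.0 vs 34.6).
Opt8: worse on mass (1354 vs 469).
Opt10: worse on mass (1729 vs 469).
Opt11: worse on torque (32.5 vs 34.6).
No option dominates Opt9.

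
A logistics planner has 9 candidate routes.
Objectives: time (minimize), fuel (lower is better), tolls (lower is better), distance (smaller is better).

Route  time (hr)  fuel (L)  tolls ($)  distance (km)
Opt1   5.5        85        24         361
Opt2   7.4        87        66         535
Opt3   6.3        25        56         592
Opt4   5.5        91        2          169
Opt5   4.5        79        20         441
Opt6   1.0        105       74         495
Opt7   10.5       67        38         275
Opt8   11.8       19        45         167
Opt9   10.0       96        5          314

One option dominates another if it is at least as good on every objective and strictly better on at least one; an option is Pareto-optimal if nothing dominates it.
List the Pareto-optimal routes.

Opt1, Opt3, Opt4, Opt5, Opt6, Opt7, Opt8

Opt1: not dominated.
Opt2: dominated by Opt1 (time 5.5≤7.4, fuel 85≤87, tolls 24≤66, distance 361≤535).
Opt3: not dominated.
Opt4: not dominated (best tolls).
Opt5: not dominated.
Opt6: not dominated (best time).
Opt7: not dominated.
Opt8: not dominated (best fuel).
Opt9: dominated by Opt4 (time 5.5≤10.0, fuel 91≤96, tolls 2≤5, distance 169≤314).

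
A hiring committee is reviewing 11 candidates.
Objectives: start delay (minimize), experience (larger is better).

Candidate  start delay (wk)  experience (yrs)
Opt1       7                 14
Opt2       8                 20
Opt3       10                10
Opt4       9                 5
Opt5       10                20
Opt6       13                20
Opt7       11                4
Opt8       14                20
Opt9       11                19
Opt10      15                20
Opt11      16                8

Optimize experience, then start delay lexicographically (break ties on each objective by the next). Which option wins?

First maximize experience: best is 20, kept {Opt2, Opt5, Opt6, Opt8, Opt10}.
Then minimize start delay: best is 8, kept {Opt2}.

Opt2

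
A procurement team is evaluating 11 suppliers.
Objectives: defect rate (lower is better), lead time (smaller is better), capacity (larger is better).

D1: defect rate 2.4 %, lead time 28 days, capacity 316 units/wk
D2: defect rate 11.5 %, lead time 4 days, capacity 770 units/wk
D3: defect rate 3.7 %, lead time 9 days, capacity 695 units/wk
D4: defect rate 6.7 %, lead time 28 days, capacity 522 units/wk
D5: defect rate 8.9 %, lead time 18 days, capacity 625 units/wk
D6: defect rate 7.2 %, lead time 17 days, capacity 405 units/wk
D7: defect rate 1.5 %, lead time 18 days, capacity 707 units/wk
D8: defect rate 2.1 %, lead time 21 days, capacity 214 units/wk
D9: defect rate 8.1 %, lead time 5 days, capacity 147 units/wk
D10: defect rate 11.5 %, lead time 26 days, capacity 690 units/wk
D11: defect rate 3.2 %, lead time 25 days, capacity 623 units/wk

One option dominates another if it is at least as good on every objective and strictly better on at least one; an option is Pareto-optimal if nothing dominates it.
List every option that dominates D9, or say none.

D1: worse on lead time (28 vs 5).
D2: worse on defect rate (11.5 vs 8.1).
D3: worse on lead time (9 vs 5).
D4: worse on lead time (28 vs 5).
D5: worse on defect rate (8.9 vs 8.1).
D6: worse on lead time (17 vs 5).
D7: worse on lead time (18 vs 5).
D8: worse on lead time (21 vs 5).
D10: worse on defect rate (11.5 vs 8.1).
D11: worse on lead time (25 vs 5).
No option dominates D9.

none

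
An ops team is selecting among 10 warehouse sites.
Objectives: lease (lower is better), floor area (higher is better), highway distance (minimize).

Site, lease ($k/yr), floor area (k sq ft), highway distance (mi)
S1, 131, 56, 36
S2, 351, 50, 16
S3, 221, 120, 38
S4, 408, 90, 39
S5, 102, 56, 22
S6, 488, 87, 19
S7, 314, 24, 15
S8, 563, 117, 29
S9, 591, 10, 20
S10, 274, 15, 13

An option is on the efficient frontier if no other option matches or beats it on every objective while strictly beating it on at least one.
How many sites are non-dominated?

7

S1: dominated by S5 (lease 102≤131, floor area 56≥56, highway distance 22≤36).
S2: not dominated.
S3: not dominated (best floor area).
S4: dominated by S3 (lease 221≤408, floor area 120≥90, highway distance 38≤39).
S5: not dominated (best lease).
S6: not dominated.
S7: not dominated.
S8: not dominated.
S9: dominated by S2 (lease 351≤591, floor area 50≥10, highway distance 16≤20).
S10: not dominated (best highway distance).
Pareto-optimal: S2, S3, S5, S6, S7, S8, S10 → 7.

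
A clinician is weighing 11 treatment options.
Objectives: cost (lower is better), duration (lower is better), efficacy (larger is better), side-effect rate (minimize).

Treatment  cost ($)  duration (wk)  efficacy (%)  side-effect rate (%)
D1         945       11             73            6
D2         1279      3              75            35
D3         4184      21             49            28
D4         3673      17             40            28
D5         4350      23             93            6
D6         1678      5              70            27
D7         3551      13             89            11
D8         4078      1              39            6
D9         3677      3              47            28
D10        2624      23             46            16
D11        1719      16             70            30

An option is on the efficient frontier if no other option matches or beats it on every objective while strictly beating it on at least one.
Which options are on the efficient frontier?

D1, D2, D5, D6, D7, D8, D9

D1: not dominated (best cost).
D2: not dominated.
D3: dominated by D1 (cost 945≤4184, duration 11≤21, efficacy 73≥49, side-effect rate 6≤28).
D4: dominated by D1 (cost 945≤3673, duration 11≤17, efficacy 73≥40, side-effect rate 6≤28).
D5: not dominated (best efficacy).
D6: not dominated.
D7: not dominated.
D8: not dominated (best duration).
D9: not dominated.
D10: dominated by D1 (cost 945≤2624, duration 11≤23, efficacy 73≥46, side-effect rate 6≤16).
D11: dominated by D1 (cost 945≤1719, duration 11≤16, efficacy 73≥70, side-effect rate 6≤30).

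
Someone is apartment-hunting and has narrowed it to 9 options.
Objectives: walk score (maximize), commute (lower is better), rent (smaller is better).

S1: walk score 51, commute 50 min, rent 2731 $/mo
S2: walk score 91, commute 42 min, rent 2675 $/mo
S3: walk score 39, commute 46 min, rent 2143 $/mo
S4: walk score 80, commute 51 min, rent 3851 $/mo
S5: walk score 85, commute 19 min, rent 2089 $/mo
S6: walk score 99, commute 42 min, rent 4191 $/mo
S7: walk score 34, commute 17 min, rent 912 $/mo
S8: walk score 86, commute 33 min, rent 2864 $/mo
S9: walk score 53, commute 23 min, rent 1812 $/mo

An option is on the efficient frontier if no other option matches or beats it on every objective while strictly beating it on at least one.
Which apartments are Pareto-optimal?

S1: dominated by S2 (walk score 91≥51, commute 42≤50, rent 2675≤2731).
S2: not dominated.
S3: dominated by S5 (walk score 85≥39, commute 19≤46, rent 2089≤2143).
S4: dominated by S2 (walk score 91≥80, commute 42≤51, rent 2675≤3851).
S5: not dominated.
S6: not dominated (best walk score).
S7: not dominated (best commute).
S8: not dominated.
S9: not dominated.

S2, S5, S6, S7, S8, S9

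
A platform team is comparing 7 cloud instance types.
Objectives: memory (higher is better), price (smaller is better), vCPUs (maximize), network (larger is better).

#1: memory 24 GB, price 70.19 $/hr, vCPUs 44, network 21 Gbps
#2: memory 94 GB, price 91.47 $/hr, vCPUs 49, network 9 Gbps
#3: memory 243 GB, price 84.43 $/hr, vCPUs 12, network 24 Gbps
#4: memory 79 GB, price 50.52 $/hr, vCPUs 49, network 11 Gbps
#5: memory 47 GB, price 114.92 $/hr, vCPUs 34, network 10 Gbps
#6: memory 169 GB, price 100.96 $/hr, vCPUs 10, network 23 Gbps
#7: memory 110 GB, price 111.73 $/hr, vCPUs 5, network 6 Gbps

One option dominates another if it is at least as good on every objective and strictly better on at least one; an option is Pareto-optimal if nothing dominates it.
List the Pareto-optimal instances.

#1: not dominated.
#2: not dominated.
#3: not dominated (best memory).
#4: not dominated (best price).
#5: dominated by #4 (memory 79≥47, price 50.52≤114.92, vCPUs 49≥34, network 11≥10).
#6: dominated by #3 (memory 243≥169, price 84.43≤100.96, vCPUs 12≥10, network 24≥23).
#7: dominated by #3 (memory 243≥110, price 84.43≤111.73, vCPUs 12≥5, network 24≥6).

#1, #2, #3, #4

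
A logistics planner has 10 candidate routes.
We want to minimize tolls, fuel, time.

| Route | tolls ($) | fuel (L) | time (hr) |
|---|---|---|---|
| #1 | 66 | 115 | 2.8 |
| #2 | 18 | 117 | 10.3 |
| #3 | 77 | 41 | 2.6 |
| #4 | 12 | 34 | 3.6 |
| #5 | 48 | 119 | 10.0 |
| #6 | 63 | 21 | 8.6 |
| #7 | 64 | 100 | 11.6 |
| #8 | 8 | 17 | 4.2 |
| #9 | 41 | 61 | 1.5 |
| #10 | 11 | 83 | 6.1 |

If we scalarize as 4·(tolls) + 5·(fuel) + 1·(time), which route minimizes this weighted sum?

#8

#1: 4·66 + 5·115 + 1·2.8 = 841.8
#2: 4·18 + 5·117 + 1·10.3 = 667.3
#3: 4·77 + 5·41 + 1·2.6 = 515.6
#4: 4·12 + 5·34 + 1·3.6 = 221.6
#5: 4·48 + 5·119 + 1·10.0 = 797.0
#6: 4·63 + 5·21 + 1·8.6 = 365.6
#7: 4·64 + 5·100 + 1·11.6 = 767.6
#8: 4·8 + 5·17 + 1·4.2 = 121.2
#9: 4·41 + 5·61 + 1·1.5 = 470.5
#10: 4·11 + 5·83 + 1·6.1 = 465.1
Lowest: #8 at 121.2.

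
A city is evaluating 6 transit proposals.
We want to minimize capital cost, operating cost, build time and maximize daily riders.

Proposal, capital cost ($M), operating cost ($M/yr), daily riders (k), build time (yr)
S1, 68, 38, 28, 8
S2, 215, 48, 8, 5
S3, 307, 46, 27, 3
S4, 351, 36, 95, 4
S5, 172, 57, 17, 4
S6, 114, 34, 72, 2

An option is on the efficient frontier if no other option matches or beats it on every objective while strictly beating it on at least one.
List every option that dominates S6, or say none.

none

S1: worse on operating cost (38 vs 34).
S2: worse on capital cost (215 vs 114).
S3: worse on capital cost (307 vs 114).
S4: worse on capital cost (351 vs 114).
S5: worse on capital cost (172 vs 114).
No option dominates S6.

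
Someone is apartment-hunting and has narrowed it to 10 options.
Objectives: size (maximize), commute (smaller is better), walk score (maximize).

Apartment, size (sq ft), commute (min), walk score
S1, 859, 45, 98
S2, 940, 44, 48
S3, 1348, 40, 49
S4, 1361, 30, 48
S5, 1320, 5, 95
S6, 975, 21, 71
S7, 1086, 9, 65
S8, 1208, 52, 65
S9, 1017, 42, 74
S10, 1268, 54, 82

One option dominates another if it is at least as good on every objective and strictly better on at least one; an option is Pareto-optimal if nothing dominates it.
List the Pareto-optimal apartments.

S1: not dominated (best walk score).
S2: dominated by S3 (size 1348≥940, commute 40≤44, walk score 49≥48).
S3: not dominated.
S4: not dominated (best size).
S5: not dominated (best commute).
S6: dominated by S5 (size 1320≥975, commute 5≤21, walk score 95≥71).
S7: dominated by S5 (size 1320≥1086, commute 5≤9, walk score 95≥65).
S8: dominated by S5 (size 1320≥1208, commute 5≤52, walk score 95≥65).
S9: dominated by S5 (size 1320≥1017, commute 5≤42, walk score 95≥74).
S10: dominated by S5 (size 1320≥1268, commute 5≤54, walk score 95≥82).

S1, S3, S4, S5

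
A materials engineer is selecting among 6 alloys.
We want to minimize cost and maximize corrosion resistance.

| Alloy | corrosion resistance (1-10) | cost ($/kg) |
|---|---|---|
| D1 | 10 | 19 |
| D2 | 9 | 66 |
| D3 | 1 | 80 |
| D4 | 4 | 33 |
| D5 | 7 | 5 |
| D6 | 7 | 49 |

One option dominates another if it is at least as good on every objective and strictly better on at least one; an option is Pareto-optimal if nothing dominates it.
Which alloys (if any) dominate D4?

D1: corrosion resistance 10≥4, cost 19≤33 — dominates D4.
D5: corrosion resistance 7≥4, cost 5≤33 — dominates D4.
Others (D2, D3, D6) are each worse than D4 on at least one objective.

D1, D5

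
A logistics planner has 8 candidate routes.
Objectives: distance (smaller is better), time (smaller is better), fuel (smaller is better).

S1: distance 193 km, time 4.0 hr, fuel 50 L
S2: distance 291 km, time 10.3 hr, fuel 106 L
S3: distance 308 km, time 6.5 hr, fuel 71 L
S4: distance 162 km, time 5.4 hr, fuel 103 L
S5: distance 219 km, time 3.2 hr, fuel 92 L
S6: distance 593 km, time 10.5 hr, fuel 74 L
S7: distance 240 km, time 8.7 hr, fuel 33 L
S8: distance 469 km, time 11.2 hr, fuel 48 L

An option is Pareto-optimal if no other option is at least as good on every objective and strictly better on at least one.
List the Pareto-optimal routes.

S1: not dominated.
S2: dominated by S1 (distance 193≤291, time 4.0≤10.3, fuel 50≤106).
S3: dominated by S1 (distance 193≤308, time 4.0≤6.5, fuel 50≤71).
S4: not dominated (best distance).
S5: not dominated (best time).
S6: dominated by S1 (distance 193≤593, time 4.0≤10.5, fuel 50≤74).
S7: not dominated (best fuel).
S8: dominated by S7 (distance 240≤469, time 8.7≤11.2, fuel 33≤48).

S1, S4, S5, S7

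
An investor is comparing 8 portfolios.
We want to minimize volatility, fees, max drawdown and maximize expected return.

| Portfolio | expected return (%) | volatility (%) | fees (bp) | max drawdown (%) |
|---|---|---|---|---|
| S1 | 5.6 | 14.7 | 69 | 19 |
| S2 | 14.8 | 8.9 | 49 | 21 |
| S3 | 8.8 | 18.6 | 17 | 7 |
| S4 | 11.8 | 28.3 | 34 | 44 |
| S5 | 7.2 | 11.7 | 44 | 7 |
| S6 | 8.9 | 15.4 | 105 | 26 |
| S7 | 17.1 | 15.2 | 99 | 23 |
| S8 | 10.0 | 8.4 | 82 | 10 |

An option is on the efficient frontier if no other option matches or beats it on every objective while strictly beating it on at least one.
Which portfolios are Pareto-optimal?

S1: dominated by S5 (expected return 7.2≥5.6, volatility 11.7≤14.7, fees 44≤69, max drawdown 7≤19).
S2: not dominated.
S3: not dominated (best fees).
S4: not dominated.
S5: not dominated.
S6: dominated by S2 (expected return 14.8≥8.9, volatility 8.9≤15.4, fees 49≤105, max drawdown 21≤26).
S7: not dominated (best expected return).
S8: not dominated (best volatility).

S2, S3, S4, S5, S7, S8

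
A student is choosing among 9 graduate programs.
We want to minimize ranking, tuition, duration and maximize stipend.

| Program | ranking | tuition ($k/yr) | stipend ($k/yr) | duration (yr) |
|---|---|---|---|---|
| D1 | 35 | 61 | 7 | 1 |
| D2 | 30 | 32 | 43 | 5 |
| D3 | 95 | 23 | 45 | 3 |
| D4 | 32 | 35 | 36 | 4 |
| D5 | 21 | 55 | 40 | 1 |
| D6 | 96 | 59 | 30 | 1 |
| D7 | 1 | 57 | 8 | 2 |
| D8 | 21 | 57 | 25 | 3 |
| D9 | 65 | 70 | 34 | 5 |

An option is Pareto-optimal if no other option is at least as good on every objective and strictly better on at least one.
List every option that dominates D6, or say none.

D5

D5: ranking 21≤96, tuition 55≤59, stipend 40≥30, duration 1≤1 — dominates D6.
Others (D1, D2, D3, D4, D7, D8, D9) are each worse than D6 on at least one objective.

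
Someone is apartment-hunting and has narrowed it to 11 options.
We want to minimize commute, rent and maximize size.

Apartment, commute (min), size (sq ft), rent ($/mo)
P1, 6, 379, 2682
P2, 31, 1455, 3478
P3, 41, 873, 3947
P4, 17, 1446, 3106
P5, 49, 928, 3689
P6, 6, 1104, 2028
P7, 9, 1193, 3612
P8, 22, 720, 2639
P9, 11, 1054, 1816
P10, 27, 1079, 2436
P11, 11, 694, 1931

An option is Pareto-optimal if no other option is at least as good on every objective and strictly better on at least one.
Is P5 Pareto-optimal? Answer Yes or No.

No

P2 vs P5: commute 31≤49, size 1455≥928, rent 3478≤3689 — P2 is at least as good on every objective and strictly better on at least one, so P2 dominates P5.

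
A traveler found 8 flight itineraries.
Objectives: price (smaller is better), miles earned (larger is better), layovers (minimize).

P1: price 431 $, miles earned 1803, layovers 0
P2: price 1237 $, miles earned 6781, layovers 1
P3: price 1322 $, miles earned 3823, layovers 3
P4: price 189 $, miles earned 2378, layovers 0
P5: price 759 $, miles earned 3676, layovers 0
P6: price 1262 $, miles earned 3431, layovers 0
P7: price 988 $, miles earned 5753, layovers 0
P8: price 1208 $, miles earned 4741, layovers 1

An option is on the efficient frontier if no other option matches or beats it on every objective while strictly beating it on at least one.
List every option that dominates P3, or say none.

P2, P7, P8

P2: price 1237≤1322, miles earned 6781≥3823, layovers 1≤3 — dominates P3.
P7: price 988≤1322, miles earned 5753≥3823, layovers 0≤3 — dominates P3.
P8: price 1208≤1322, miles earned 4741≥3823, layovers 1≤3 — dominates P3.
Others (P1, P4, P5, P6) are each worse than P3 on at least one objective.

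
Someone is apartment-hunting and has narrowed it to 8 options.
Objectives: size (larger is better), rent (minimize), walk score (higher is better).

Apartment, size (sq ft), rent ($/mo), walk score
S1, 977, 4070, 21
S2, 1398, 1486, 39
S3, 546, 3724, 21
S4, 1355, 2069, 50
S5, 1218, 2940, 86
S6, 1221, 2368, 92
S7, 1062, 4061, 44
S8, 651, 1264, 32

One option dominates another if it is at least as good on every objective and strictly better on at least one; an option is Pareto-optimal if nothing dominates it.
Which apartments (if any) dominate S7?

S4, S5, S6

S4: size 1355≥1062, rent 2069≤4061, walk score 50≥44 — dominates S7.
S5: size 1218≥1062, rent 2940≤4061, walk score 86≥44 — dominates S7.
S6: size 1221≥1062, rent 2368≤4061, walk score 92≥44 — dominates S7.
Others (S1, S2, S3, S8) are each worse than S7 on at least one objective.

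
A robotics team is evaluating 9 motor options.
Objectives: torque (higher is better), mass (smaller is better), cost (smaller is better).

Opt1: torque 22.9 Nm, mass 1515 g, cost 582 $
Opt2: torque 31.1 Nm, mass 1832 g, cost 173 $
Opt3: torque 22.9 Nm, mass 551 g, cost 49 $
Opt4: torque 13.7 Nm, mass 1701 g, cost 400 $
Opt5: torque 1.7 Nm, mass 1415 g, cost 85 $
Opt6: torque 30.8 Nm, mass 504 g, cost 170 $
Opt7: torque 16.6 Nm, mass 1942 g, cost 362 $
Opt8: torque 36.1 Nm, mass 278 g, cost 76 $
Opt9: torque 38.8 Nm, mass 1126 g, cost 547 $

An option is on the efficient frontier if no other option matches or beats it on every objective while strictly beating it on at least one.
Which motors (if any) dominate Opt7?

Opt2, Opt3, Opt6, Opt8

Opt2: torque 31.1≥16.6, mass 1832≤1942, cost 173≤362 — dominates Opt7.
Opt3: torque 22.9≥16.6, mass 551≤1942, cost 49≤362 — dominates Opt7.
Opt6: torque 30.8≥16.6, mass 504≤1942, cost 170≤362 — dominates Opt7.
Opt8: torque 36.1≥16.6, mass 278≤1942, cost 76≤362 — dominates Opt7.
Others (Opt1, Opt4, Opt5, Opt9) are each worse than Opt7 on at least one objective.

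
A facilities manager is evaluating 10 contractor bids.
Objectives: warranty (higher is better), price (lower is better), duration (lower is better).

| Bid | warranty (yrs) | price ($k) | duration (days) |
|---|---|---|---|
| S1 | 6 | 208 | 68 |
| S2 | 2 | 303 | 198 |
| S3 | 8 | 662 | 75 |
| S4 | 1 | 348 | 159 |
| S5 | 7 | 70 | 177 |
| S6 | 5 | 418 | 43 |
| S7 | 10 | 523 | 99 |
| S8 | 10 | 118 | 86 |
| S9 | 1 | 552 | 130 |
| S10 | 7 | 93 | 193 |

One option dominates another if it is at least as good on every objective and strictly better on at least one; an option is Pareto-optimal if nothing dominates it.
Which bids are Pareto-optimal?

S1, S3, S5, S6, S8

S1: not dominated.
S2: dominated by S1 (warranty 6≥2, price 208≤303, duration 68≤198).
S3: not dominated.
S4: dominated by S1 (warranty 6≥1, price 208≤348, duration 68≤159).
S5: not dominated (best price).
S6: not dominated (best duration).
S7: dominated by S8 (warranty 10≥10, price 118≤523, duration 86≤99).
S8: not dominated.
S9: dominated by S1 (warranty 6≥1, price 208≤552, duration 68≤130).
S10: dominated by S5 (warranty 7≥7, price 70≤93, duration 177≤193).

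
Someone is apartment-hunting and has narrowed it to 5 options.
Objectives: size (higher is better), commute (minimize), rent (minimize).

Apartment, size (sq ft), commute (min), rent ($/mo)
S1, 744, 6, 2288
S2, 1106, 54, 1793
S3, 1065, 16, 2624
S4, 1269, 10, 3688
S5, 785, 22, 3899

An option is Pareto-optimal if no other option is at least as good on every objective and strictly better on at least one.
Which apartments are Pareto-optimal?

S1, S2, S3, S4

S1: not dominated (best commute).
S2: not dominated (best rent).
S3: not dominated.
S4: not dominated (best size).
S5: dominated by S3 (size 1065≥785, commute 16≤22, rent 2624≤3899).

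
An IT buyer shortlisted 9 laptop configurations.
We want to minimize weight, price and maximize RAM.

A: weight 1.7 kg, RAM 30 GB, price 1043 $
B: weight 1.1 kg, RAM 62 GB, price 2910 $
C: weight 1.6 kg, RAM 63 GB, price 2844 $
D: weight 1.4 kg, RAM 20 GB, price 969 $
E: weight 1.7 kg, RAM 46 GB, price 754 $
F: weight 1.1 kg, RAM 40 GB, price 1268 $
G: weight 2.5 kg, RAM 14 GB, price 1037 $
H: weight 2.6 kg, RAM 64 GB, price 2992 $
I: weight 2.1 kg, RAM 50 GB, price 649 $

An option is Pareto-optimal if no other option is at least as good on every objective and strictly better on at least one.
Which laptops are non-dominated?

A: dominated by E (weight 1.7≤1.7, RAM 46≥30, price 754≤1043).
B: not dominated.
C: not dominated.
D: not dominated.
E: not dominated.
F: not dominated.
G: dominated by D (weight 1.4≤2.5, RAM 20≥14, price 969≤1037).
H: not dominated (best RAM).
I: not dominated (best price).

B, C, D, E, F, H, I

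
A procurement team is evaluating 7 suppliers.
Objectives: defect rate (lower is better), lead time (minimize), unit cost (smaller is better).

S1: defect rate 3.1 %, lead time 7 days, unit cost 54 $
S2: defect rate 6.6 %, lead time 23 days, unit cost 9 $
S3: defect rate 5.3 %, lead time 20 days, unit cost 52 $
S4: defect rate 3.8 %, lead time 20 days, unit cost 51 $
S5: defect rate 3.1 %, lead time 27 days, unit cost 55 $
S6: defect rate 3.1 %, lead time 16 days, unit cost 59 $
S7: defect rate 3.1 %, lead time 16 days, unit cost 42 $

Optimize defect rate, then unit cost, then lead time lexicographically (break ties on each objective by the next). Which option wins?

S7

First minimize defect rate: best is 3.1, kept {S1, S5, S6, S7}.
Then minimize unit cost: best is 42, kept {S7}.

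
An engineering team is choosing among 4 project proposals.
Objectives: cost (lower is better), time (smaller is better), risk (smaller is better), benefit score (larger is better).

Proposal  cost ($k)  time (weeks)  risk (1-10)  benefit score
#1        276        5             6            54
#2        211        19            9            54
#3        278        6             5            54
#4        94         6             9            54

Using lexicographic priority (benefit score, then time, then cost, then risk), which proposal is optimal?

First maximize benefit score: best is 54, kept {#1, #2, #3, #4}.
Then minimize time: best is 5, kept {#1}.

#1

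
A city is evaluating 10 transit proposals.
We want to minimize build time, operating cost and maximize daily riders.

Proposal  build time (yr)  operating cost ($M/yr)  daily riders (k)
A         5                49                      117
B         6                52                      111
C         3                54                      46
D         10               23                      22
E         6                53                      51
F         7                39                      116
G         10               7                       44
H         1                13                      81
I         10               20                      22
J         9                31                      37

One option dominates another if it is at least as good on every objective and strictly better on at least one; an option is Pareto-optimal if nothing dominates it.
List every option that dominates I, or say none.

G: build time 10≤10, operating cost 7≤20, daily riders 44≥22 — dominates I.
H: build time 1≤10, operating cost 13≤20, daily riders 81≥22 — dominates I.
Others (A, B, C, D, E, F, J) are each worse than I on at least one objective.

G, H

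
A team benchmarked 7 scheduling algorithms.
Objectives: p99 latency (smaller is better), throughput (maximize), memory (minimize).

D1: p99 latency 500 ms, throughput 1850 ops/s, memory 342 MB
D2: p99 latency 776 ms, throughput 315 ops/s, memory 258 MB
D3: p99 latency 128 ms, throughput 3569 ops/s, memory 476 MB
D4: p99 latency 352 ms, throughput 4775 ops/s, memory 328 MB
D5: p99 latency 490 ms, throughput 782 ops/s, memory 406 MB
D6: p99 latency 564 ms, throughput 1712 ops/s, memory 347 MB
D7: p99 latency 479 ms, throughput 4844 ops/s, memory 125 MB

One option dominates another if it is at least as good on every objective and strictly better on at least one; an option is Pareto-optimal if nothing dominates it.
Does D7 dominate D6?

D7 vs D6: p99 latency 479≤564, throughput 4844≥1712, memory 125≤347 — D7 is at least as good on every objective with at least one strict improvement.

Yes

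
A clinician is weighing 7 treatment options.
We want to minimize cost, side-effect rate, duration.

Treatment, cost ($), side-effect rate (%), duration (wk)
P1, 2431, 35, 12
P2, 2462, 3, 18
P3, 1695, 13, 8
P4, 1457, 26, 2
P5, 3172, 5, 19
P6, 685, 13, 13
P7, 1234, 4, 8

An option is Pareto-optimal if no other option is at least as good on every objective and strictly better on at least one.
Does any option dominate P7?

No

P1: worse on cost (2431 vs 1234).
P2: worse on cost (2462 vs 1234).
P3: worse on cost (1695 vs 1234).
P4: worse on cost (1457 vs 1234).
P5: worse on cost (3172 vs 1234).
P6: worse on side-effect rate (13 vs 4).
No option is at least as good as P7 on every objective and strictly better on one.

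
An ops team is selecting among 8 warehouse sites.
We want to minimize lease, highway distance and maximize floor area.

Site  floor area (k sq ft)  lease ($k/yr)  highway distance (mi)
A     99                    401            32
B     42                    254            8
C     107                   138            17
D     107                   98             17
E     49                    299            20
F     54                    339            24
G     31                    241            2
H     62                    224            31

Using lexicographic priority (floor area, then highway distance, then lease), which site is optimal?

First maximize floor area: best is 107, kept {C, D}.
Then minimize highway distance: best is 17, kept {C, D}.
Then minimize lease: best is 98, kept {D}.

D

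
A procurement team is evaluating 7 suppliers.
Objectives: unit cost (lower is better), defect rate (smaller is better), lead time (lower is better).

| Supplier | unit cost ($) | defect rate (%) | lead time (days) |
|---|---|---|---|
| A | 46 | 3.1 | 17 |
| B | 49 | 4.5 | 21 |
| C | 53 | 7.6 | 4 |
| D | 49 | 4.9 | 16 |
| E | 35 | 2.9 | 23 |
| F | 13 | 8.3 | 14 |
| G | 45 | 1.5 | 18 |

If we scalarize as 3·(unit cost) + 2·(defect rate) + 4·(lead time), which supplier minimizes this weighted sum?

A: 3·46 + 2·3.1 + 4·17 = 212.2
B: 3·49 + 2·4.5 + 4·21 = 240.0
C: 3·53 + 2·7.6 + 4·4 = 190.2
D: 3·49 + 2·4.9 + 4·16 = 220.8
E: 3·35 + 2·2.9 + 4·23 = 202.8
F: 3·13 + 2·8.3 + 4·14 = 111.6
G: 3·45 + 2·1.5 + 4·18 = 210.0
Lowest: F at 111.6.

F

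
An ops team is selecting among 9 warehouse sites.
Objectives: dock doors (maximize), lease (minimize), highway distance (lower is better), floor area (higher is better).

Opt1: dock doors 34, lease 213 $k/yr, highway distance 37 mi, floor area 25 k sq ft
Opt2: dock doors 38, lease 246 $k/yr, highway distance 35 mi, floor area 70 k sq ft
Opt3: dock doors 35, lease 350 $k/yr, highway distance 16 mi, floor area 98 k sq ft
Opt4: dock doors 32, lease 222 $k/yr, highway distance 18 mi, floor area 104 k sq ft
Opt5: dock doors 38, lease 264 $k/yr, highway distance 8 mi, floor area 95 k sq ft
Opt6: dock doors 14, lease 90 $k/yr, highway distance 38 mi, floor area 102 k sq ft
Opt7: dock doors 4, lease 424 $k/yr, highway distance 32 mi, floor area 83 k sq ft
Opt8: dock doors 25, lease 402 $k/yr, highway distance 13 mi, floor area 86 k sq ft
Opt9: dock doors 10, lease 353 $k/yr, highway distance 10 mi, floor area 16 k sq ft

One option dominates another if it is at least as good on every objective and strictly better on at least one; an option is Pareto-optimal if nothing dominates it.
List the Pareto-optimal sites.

Opt1, Opt2, Opt3, Opt4, Opt5, Opt6

Opt1: not dominated.
Opt2: not dominated.
Opt3: not dominated.
Opt4: not dominated (best floor area).
Opt5: not dominated (best highway distance).
Opt6: not dominated (best lease).
Opt7: dominated by Opt3 (dock doors 35≥4, lease 350≤424, highway distance 16≤32, floor area 98≥83).
Opt8: dominated by Opt5 (dock doors 38≥25, lease 264≤402, highway distance 8≤13, floor area 95≥86).
Opt9: dominated by Opt5 (dock doors 38≥10, lease 264≤353, highway distance 8≤10, floor area 95≥16).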